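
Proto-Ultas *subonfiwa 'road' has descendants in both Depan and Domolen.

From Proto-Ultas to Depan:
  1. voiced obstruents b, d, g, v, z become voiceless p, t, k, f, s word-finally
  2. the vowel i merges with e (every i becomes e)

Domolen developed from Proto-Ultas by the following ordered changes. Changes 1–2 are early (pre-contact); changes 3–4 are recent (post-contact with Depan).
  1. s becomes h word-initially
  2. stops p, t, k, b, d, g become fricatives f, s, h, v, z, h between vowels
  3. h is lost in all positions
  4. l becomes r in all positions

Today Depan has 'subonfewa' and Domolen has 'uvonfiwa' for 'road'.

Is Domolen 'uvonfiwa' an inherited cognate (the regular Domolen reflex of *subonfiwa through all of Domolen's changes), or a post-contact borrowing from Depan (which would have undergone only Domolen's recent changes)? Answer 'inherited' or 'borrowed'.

If inherited, *subonfiwa would pass through all of Domolen's changes:
Domolen: *subonfiwa
  subonfiwa → hubonfiwa   [debuccalisation]
  hubonfiwa → huvonfiwa   [intervocalic lenition]
  huvonfiwa → uvonfiwa   [h-loss]
  uvonfiwa (rule 4 does not apply)
  giving Domolen uvonfiwa.
If borrowed from Depan 'subonfewa' after the early changes, it would undergo only the recent ones:
  rule 3 (h-loss): no change (subonfewa)
  rule 4 (unconditioned shift): no change (subonfewa)
  ⇒ as a loan: subonfewa
Domolen 'uvonfiwa' matches the inherited outcome exactly, so it is an inherited cognate, not a loan.

inherited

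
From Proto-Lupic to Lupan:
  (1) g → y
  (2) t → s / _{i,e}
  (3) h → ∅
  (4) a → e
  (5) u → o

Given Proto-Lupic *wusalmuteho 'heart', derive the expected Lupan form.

Lupan: start from *wusalmuteho.
  rule 1: no change — wusalmuteho
  rule 2 (palatalisation): wusalmuteho → wusalmuseho
  rule 3 (h-loss): wusalmuseho → wusalmuseo
  rule 4 (vowel merger): wusalmuseo → wuselmuseo
  rule 5 (vowel merger): wuselmuseo → woselmoseo
  ⇒ Lupan woselmoseo

woselmoseo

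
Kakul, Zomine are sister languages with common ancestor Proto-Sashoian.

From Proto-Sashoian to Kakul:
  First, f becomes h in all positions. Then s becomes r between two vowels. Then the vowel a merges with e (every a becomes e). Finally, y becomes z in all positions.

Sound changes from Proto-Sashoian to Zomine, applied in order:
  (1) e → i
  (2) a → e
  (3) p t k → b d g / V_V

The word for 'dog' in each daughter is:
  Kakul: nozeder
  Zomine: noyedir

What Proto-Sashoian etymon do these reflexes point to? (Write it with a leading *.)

Position 4: Kakul has e, Zomine has e. In Zomine, e can only continue *a, so the proto-segment is *a.
Position 6: Kakul has e, Zomine has i. Taking the neighbouring segments as reconstructed: Kakul e could go back to *a or *e; Zomine i could go back to *e or *i — the one source consistent with every daughter is *e.
Position 3: Kakul has z, Zomine has y. Zomine preserves y here (none of its changes turn any other segment into y), so the proto-segment is *y.
The remaining positions agree across the daughters. Check the candidate against every language:
Kakul: start from *noyader.
  rule 1: no change — noyader
  rule 2: no change — noyader
  rule 3 (vowel merger): noyader → noyeder
  rule 4 (unconditioned shift): noyeder → nozeder
  ⇒ Kakul nozeder
Zomine: *noyader
  noyader → noyadir   [vowel merger]
  noyadir → noyedir   [vowel merger]
  noyedir (rule 3 does not apply)
  giving Zomine noyedir.
*noyader is the unique common source.

*noyader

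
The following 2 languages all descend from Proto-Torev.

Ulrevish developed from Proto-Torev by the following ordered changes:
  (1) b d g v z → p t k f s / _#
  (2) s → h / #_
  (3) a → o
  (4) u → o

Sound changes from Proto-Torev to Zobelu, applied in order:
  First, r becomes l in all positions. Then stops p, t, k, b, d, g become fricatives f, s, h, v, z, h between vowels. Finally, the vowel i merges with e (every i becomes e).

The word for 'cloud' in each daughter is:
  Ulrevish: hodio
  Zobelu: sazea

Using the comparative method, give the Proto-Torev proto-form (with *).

Position 5: Ulrevish has o, Zobelu has a. Zobelu preserves a here (none of its changes turn any other segment into a), so the proto-segment is *a.
Position 2: Ulrevish has o, Zobelu has a. Zobelu preserves a here (none of its changes turn any other segment into a), so the proto-segment is *a.
Position 1: Ulrevish has h, Zobelu has s. Taking the neighbouring segments as reconstructed: Ulrevish h could go back to *s or *h; Zobelu s can only go back to *s — the one source consistent with every daughter is *s.
Verify the candidate proto-form against each daughter:
Ulrevish: *sadia > hadia > hodio  (by debuccalisation, vowel merger)
Zobelu: *sadia > sazia > sazea  (by intervocalic lenition, vowel merger)
*sadia is the unique common source.

*sadia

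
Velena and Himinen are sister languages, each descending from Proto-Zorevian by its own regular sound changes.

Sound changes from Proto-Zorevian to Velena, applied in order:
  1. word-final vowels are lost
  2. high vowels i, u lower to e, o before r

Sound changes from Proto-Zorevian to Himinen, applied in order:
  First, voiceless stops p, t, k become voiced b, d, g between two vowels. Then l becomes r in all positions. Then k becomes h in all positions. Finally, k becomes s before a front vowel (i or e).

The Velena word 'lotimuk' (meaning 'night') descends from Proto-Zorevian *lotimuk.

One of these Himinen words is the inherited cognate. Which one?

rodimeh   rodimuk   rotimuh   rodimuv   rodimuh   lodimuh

Himinen: *lotimuk > lodimuk > rodimuk > rodimuh  (by intervocalic voicing, unconditioned shift, unconditioned shift)
Among the options, 'rodimuh' alone shows every Himinen change applied in order.

rodimuh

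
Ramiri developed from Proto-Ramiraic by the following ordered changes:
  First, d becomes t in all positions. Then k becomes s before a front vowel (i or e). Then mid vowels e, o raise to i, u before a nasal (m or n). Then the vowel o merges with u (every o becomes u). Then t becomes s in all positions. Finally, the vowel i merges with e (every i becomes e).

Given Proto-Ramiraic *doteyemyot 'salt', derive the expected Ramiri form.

Ramiri: start from *doteyemyot.
  rule 1 (unconditioned shift): doteyemyot → toteyemyot
  rule 2: no change — toteyemyot
  rule 3 (pre-nasal raising): toteyemyot → toteyimyot
  rule 4 (vowel merger): toteyimyot → tuteyimyut
  rule 5 (unconditioned shift): tuteyimyut → suseyimyus
  rule 6 (vowel merger): suseyimyus → suseyemyus
  ⇒ Ramiri suseyemyus

suseyemyus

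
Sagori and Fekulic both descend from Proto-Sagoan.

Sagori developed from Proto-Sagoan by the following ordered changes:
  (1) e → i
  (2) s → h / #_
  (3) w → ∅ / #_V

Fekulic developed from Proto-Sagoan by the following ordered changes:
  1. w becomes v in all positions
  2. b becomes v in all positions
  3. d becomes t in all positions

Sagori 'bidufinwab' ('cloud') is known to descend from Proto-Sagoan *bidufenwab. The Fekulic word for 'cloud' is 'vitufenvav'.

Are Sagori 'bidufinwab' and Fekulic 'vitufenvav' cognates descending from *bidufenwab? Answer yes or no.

Derive the expected Fekulic reflex of *bidufenwab:
Fekulic: *bidufenwab > bidufenvab > vidufenvav > vitufenvav  (by unconditioned shift, unconditioned shift, unconditioned shift)
Fekulic 'vitufenvav' matches the regular reflex exactly, so the pair is cognate.

yes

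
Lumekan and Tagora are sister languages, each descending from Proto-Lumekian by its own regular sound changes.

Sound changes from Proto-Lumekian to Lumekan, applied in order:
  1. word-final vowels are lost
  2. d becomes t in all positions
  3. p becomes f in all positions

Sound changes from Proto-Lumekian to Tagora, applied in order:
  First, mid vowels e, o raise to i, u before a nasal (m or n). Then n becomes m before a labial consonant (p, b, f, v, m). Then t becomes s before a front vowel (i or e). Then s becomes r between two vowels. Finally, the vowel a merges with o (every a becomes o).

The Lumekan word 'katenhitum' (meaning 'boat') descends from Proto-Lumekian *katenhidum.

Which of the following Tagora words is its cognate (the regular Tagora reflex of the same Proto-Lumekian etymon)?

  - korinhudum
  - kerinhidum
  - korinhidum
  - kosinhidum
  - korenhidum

korinhidum

Tagora: *katenhidum
  katenhidum → katinhidum   [pre-nasal raising]
  katinhidum (rule 2 does not apply)
  katinhidum → kasinhidum   [palatalisation]
  kasinhidum → karinhidum   [rhotacism]
  karinhidum → korinhidum   [vowel merger]
  giving Tagora korinhidum.
Only 'korinhidum' matches the regular Tagora development of *katenhidum.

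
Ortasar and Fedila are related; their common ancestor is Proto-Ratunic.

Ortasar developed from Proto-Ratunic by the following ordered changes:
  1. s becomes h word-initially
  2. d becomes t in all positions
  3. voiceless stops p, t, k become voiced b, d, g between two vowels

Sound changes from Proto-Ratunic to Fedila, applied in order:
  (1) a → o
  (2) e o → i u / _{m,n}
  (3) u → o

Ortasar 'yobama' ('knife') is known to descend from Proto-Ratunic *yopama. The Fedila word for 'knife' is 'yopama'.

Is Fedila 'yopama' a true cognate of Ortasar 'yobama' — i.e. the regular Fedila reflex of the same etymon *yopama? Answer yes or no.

Derive the expected Fedila reflex of *yopama:
Fedila: *yopama
  yopama → yopomo   [vowel merger]
  yopomo → yopumo   [pre-nasal raising]
  yopumo → yopomo   [vowel merger]
  giving Fedila yopomo.
The regular Fedila reflex would be 'yopomo', but the attested form is 'yopama'. The correspondence is irregular, so they are not cognates (the Fedila form has a different source).

no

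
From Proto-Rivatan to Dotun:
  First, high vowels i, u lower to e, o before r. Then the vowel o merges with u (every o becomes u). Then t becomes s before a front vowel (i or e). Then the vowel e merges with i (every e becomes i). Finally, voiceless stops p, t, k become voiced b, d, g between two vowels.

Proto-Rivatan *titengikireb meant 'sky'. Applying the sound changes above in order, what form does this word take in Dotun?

Dotun: *titengikireb
  titengikireb → titengikereb   [pre-rhotic lowering]
  titengikereb (rule 2 does not apply)
  titengikereb → sisengikereb   [palatalisation]
  sisengikereb → sisingikirib   [vowel merger]
  sisingikirib → sisingigirib   [intervocalic voicing]
  giving Dotun sisingigirib.

sisingigirib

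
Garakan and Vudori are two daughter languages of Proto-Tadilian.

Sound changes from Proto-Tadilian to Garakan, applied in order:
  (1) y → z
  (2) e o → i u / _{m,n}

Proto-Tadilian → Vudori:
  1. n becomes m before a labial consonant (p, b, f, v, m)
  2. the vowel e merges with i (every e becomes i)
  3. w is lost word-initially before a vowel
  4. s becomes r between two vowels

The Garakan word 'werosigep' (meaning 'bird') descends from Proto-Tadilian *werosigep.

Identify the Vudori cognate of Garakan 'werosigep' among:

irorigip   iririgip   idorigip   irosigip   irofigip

Vudori: start from *werosigep.
  rule 1: no change — werosigep
  rule 2 (vowel merger): werosigep → wirosigip
  rule 3 (glide loss): wirosigip → irosigip
  rule 4 (rhotacism): irosigip → irorigip
  ⇒ Vudori irorigip

irorigip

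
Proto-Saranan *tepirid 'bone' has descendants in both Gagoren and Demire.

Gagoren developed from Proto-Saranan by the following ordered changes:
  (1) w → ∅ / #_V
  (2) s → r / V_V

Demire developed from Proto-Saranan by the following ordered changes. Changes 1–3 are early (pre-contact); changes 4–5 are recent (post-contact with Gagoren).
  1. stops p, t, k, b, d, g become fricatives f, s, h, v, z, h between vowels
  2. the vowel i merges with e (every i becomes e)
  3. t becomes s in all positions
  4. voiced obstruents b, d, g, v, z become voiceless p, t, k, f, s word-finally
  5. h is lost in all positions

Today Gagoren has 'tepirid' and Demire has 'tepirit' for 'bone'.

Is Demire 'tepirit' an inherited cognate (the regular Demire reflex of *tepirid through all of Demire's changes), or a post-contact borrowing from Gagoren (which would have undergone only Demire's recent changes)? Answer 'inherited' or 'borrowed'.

borrowed

If inherited, *tepirid would pass through all of Demire's changes:
Demire: *tepirid > tefirid > tefered > sefered > seferet  (by intervocalic lenition, vowel merger, unconditioned shift, final devoicing)
If borrowed from Gagoren 'tepirid' after the early changes, it would undergo only the recent ones:
  rule 4 (final devoicing): tepirid → tepirit
  rule 5 (h-loss): no change (tepirit)
  ⇒ as a loan: tepirit
Demire 'tepirit' matches the loan outcome 'tepirit', not the inherited 'seferet' — it skipped the early Demire changes, so it was borrowed from Gagoren.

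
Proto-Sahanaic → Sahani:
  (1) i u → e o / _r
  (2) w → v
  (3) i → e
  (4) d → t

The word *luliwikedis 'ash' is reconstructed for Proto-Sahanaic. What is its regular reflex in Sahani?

luleveketes

Sahani: *luliwikedis
  luliwikedis (rule 1 does not apply)
  luliwikedis → lulivikedis   [unconditioned shift]
  lulivikedis → lulevekedes   [vowel merger]
  lulevekedes → luleveketes   [unconditioned shift]
  giving Sahani luleveketes.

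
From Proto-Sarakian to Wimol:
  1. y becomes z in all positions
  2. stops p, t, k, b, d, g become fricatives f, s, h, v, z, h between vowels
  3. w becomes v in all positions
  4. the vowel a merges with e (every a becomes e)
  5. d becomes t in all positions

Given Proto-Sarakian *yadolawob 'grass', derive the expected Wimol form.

Wimol: *yadolawob
  yadolawob → zadolawob   [unconditioned shift]
  zadolawob → zazolawob   [intervocalic lenition]
  zazolawob → zazolavob   [unconditioned shift]
  zazolavob → zezolevob   [vowel merger]
  zezolevob (rule 5 does not apply)
  giving Wimol zezolevob.

zezolevob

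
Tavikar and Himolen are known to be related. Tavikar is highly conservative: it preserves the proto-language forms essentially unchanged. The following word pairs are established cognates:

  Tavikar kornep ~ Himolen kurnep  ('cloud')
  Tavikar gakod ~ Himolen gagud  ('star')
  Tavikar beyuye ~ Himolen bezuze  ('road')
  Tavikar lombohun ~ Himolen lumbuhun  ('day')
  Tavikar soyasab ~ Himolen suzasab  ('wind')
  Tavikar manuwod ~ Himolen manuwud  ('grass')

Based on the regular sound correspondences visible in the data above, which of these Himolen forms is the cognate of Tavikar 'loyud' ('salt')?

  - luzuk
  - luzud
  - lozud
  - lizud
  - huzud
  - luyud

luzud

gakod ~ gagud, lombohun ~ lumbuhun — Tavikar o corresponds to Himolen u after a consonant, before a consonant other than r, m, n, p, b, f, v.
beyuye ~ bezuze — Tavikar y corresponds to Himolen z between vowels (before a back vowel).
Applying these to Tavikar 'loyud':
  loyud → luyud   (o→u after a consonant, before a consonant other than r, m, n, p, b, f, v)
  luyud → luzud   (y→z between vowels (before a back vowel))
So the Himolen cognate is 'luzud'.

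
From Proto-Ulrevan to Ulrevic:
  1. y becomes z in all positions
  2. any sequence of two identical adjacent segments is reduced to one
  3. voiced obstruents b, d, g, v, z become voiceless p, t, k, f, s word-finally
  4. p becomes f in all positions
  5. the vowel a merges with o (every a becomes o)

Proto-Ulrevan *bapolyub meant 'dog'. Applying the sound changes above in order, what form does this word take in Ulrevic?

Ulrevic: *bapolyub > bapolzub > bapolzup > bafolzuf > bofolzuf  (by unconditioned shift, final devoicing, unconditioned shift, vowel merger)

bofolzuf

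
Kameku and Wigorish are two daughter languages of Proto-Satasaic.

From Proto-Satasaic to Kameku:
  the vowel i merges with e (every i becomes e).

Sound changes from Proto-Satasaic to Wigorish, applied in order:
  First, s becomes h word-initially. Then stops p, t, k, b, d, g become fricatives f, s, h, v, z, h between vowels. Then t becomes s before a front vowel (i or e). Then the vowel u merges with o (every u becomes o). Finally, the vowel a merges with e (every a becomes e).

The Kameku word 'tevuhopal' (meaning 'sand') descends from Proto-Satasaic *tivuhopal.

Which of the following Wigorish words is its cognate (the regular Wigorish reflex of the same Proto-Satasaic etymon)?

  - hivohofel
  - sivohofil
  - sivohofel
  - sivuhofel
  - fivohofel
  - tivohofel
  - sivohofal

sivohofel

Wigorish: *tivuhopal
  tivuhopal (rule 1 does not apply)
  tivuhopal → tivuhofal   [intervocalic lenition]
  tivuhofal → sivuhofal   [palatalisation]
  sivuhofal → sivohofal   [vowel merger]
  sivohofal → sivohofel   [vowel merger]
  giving Wigorish sivohofel.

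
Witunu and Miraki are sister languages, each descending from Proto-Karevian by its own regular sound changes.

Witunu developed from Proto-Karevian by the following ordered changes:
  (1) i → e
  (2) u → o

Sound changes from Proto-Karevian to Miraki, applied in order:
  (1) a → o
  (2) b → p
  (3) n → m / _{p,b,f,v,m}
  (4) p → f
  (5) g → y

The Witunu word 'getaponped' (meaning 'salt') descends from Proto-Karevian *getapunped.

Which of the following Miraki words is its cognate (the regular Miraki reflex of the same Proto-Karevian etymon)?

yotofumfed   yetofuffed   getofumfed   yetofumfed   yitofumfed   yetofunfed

yetofumfed

Miraki: *getapunped > getopunped > getopumped > getofumfed > yetofumfed  (by vowel merger, nasal place assimilation, unconditioned shift, unconditioned shift)
Among the options, 'yetofumfed' alone shows every Miraki change applied in order.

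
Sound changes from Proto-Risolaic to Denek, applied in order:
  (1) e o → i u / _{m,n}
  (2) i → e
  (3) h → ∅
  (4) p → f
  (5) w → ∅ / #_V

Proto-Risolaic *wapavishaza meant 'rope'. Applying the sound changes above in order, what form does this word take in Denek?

afavesaza

Denek: *wapavishaza
  wapavishaza (rule 1 does not apply)
  wapavishaza → wapaveshaza   [vowel merger]
  wapaveshaza → wapavesaza   [h-loss]
  wapavesaza → wafavesaza   [unconditioned shift]
  wafavesaza → afavesaza   [glide loss]
  giving Denek afavesaza.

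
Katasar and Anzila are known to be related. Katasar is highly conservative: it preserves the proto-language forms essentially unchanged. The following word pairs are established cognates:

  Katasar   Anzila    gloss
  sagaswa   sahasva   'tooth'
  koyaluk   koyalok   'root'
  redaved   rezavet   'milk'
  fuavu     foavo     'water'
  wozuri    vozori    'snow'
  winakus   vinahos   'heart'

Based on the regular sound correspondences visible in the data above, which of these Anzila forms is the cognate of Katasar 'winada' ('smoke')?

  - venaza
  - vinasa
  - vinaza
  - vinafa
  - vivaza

vinaza

winakus ~ vinahos — Katasar w corresponds to Anzila v word-initially before a front vowel.
redaved ~ rezavet — Katasar d corresponds to Anzila z between vowels (before a back vowel).
Applying these to Katasar 'winada':
  winada → vinada   (w→v word-initially before a front vowel)
  vinada → vinaza   (d→z between vowels (before a back vowel))
So the Anzila cognate is 'vinaza'.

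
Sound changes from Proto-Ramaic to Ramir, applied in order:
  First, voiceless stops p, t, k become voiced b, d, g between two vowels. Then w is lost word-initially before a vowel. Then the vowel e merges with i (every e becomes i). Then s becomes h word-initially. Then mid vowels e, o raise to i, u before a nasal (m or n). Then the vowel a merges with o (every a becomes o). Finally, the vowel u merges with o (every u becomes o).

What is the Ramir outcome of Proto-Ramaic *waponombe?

Ramir: start from *waponombe.
  rule 1 (intervocalic voicing): waponombe → wabonombe
  rule 2 (glide loss): wabonombe → abonombe
  rule 3 (vowel merger): abonombe → abonombi
  rule 4: no change — abonombi
  rule 5 (pre-nasal raising): abonombi → abunumbi
  rule 6 (vowel merger): abunumbi → obunumbi
  rule 7 (vowel merger): obunumbi → obonombi
  ⇒ Ramir obonombi

obonombi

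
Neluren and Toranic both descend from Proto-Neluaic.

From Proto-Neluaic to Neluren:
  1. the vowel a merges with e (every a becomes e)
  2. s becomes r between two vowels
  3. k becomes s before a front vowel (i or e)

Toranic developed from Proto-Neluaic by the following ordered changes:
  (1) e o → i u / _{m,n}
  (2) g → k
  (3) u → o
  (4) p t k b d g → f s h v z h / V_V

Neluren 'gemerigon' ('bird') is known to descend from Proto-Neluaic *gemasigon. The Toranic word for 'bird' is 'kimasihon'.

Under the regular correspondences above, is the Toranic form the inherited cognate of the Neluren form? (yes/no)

yes

Derive the expected Toranic reflex of *gemasigon:
Toranic: *gemasigon
  gemasigon → gimasigun   [pre-nasal raising]
  gimasigun → kimasikun   [unconditioned shift]
  kimasikun → kimasikon   [vowel merger]
  kimasikon → kimasihon   [intervocalic lenition]
  giving Toranic kimasihon.
Toranic 'kimasihon' matches the regular reflex exactly, so the pair is cognate.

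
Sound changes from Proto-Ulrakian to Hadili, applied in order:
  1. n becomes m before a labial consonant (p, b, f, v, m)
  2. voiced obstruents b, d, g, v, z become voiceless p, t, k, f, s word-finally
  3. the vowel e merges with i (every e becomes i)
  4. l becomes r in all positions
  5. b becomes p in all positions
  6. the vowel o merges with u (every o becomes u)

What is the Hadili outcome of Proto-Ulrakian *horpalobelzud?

hurparupirzut

Hadili: *horpalobelzud
  horpalobelzud (rule 1 does not apply)
  horpalobelzud → horpalobelzut   [final devoicing]
  horpalobelzut → horpalobilzut   [vowel merger]
  horpalobilzut → horparobirzut   [unconditioned shift]
  horparobirzut → horparopirzut   [unconditioned shift]
  horparopirzut → hurparupirzut   [vowel merger]
  giving Hadili hurparupirzut.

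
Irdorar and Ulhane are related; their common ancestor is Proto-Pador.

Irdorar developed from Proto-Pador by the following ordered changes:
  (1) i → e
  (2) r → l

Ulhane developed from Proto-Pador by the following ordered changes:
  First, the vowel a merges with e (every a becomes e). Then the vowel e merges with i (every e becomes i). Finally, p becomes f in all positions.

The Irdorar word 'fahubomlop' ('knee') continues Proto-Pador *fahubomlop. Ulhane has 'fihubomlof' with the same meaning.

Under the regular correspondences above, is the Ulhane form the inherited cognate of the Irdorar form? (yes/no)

Derive the expected Ulhane reflex of *fahubomlop:
Ulhane: *fahubomlop
  fahubomlop → fehubomlop   [vowel merger]
  fehubomlop → fihubomlop   [vowel merger]
  fihubomlop → fihubomlof   [unconditioned shift]
  giving Ulhane fihubomlof.
Ulhane 'fihubomlof' matches the regular reflex exactly, so the pair is cognate.

yes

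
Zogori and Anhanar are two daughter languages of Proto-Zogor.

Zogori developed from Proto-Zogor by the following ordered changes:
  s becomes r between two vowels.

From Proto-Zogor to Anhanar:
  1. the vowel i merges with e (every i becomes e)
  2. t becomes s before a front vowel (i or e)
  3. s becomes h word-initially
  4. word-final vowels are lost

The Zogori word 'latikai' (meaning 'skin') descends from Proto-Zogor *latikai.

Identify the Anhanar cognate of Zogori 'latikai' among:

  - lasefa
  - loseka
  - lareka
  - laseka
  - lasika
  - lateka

laseka

Anhanar: *latikai > latekae > lasekae > laseka  (by vowel merger, palatalisation, apocope)
Among the options, 'laseka' alone shows every Anhanar change applied in order.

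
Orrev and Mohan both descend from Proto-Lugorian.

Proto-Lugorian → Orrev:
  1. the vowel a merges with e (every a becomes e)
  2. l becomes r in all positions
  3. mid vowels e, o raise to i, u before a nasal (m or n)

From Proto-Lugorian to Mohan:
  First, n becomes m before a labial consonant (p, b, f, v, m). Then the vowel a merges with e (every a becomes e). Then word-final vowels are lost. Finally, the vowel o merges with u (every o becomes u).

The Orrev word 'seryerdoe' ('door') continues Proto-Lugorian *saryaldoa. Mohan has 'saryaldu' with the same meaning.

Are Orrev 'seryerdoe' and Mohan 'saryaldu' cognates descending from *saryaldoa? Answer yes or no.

Derive the expected Mohan reflex of *saryaldoa:
Mohan: *saryaldoa
  saryaldoa (rule 1 does not apply)
  saryaldoa → seryeldoe   [vowel merger]
  seryeldoe → seryeldo   [apocope]
  seryeldo → seryeldu   [vowel merger]
  giving Mohan seryeldu.
The regular Mohan reflex would be 'seryeldu', but the attested form is 'saryaldu'. The correspondence is irregular, so they are not cognates (the Mohan form has a different source).

no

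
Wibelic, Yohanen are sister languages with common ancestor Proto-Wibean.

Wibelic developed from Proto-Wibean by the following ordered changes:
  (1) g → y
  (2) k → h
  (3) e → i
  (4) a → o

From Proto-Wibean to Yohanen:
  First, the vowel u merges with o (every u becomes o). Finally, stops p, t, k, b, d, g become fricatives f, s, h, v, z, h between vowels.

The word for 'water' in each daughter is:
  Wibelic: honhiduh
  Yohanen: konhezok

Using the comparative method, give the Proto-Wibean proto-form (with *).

*konheduk

Position 1: Wibelic has h, Yohanen has k. Yohanen preserves k here (none of its changes turn any other segment into k), so the proto-segment is *k.
Position 8: Wibelic has h, Yohanen has k. Yohanen preserves k here (none of its changes turn any other segment into k), so the proto-segment is *k.
Verify the candidate proto-form against each daughter:
Wibelic: *konheduk
  konheduk (rule 1 does not apply)
  konheduk → honheduh   [unconditioned shift]
  honheduh → honhiduh   [vowel merger]
  honhiduh (rule 4 does not apply)
  giving Wibelic honhiduh.
Yohanen: start from *konheduk.
  rule 1 (vowel merger): konheduk → konhedok
  rule 2 (intervocalic lenition): konhedok → konhezok
  ⇒ Yohanen konhezok
Only *konheduk yields all of Wibelic honhiduh, Yohanen konhezok.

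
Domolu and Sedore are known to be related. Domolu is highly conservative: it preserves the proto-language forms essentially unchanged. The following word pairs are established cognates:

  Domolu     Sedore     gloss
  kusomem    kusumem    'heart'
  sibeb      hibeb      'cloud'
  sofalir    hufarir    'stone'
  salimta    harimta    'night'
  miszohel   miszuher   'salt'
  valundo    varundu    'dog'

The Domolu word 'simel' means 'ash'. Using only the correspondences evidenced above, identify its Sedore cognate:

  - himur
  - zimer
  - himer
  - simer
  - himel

himer

sibeb ~ hibeb — Domolu s corresponds to Sedore h word-initially before a front vowel.
miszohel ~ miszuher — Domolu l corresponds to Sedore r word-finally.
Applying these to Domolu 'simel':
  simel → himel   (s→h word-initially before a front vowel)
  himel → himer   (l→r word-finally)
So the Sedore cognate is 'himer'.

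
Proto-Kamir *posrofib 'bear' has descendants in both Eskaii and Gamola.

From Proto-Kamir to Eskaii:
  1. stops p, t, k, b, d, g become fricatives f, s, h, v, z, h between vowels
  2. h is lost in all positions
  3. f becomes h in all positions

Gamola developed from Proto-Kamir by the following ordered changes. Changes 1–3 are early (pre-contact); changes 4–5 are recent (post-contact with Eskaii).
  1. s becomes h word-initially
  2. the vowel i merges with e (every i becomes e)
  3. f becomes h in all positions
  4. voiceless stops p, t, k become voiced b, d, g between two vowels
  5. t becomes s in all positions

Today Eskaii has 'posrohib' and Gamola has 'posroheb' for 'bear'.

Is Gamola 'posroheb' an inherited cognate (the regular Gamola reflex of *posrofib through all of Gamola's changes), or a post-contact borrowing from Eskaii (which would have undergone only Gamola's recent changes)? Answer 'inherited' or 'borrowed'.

inherited

If inherited, *posrofib would pass through all of Gamola's changes:
Gamola: start from *posrofib.
  rule 1: no change — posrofib
  rule 2 (vowel merger): posrofib → posrofeb
  rule 3 (unconditioned shift): posrofeb → posroheb
  rule 4: no change — posroheb
  rule 5: no change — posroheb
  ⇒ Gamola posroheb
If borrowed from Eskaii 'posrohib' after the early changes, it would undergo only the recent ones:
  rule 4 (intervocalic voicing): no change (posrohib)
  rule 5 (unconditioned shift): no change (posrohib)
  ⇒ as a loan: posrohib
Gamola 'posroheb' matches the inherited outcome exactly, so it is an inherited cognate, not a loan.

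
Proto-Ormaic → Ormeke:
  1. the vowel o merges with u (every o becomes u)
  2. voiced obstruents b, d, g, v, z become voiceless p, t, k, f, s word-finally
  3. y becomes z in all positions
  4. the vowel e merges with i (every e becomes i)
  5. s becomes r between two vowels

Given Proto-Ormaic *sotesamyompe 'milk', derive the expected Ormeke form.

Ormeke: *sotesamyompe
  sotesamyompe → sutesamyumpe   [vowel merger]
  sutesamyumpe (rule 2 does not apply)
  sutesamyumpe → sutesamzumpe   [unconditioned shift]
  sutesamzumpe → sutisamzumpi   [vowel merger]
  sutisamzumpi → sutiramzumpi   [rhotacism]
  giving Ormeke sutiramzumpi.

sutiramzumpi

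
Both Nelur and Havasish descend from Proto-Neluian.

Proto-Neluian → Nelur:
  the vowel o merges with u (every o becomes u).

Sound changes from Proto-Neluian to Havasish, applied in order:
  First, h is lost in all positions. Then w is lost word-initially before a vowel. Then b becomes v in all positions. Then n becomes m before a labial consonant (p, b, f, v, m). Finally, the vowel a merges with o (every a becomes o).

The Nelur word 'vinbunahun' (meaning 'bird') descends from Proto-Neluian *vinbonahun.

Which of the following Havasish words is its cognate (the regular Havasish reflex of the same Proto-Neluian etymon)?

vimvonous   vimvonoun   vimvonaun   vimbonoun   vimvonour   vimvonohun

vimvonoun

Havasish: *vinbonahun > vinbonaun > vinvonaun > vimvonaun > vimvonoun  (by h-loss, unconditioned shift, nasal place assimilation, vowel merger)
The other candidates each miss or misapply at least one Havasish change.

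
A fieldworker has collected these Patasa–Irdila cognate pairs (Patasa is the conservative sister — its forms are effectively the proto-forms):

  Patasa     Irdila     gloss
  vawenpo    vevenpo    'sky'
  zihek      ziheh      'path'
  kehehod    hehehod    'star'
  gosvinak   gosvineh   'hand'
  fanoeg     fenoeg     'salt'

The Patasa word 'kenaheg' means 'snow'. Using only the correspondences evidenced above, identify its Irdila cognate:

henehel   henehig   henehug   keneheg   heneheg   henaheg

heneheg

kehehod ~ hehehod — Patasa k corresponds to Irdila h word-initially before a front vowel.
vawenpo ~ vevenpo, gosvinak ~ gosvineh — Patasa a corresponds to Irdila e after a consonant, before a consonant other than r, m, n, p, b, f, v.
Applying these to Patasa 'kenaheg':
  kenaheg → henaheg   (k→h word-initially before a front vowel)
  henaheg → heneheg   (a→e after a consonant, before a consonant other than r, m, n, p, b, f, v)
So the Irdila cognate is 'heneheg'.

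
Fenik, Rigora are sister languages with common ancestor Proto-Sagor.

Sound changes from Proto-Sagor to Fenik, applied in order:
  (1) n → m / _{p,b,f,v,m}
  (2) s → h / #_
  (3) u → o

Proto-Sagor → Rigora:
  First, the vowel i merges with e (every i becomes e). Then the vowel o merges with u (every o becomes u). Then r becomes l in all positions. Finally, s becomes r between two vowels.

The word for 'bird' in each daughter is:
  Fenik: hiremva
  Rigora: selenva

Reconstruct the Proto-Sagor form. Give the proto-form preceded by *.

Position 2: Fenik has i, Rigora has e. Fenik preserves i here (none of its changes turn any other segment into i), so the proto-segment is *i.
Position 1: Fenik has h, Rigora has s. Rigora preserves s here (none of its changes turn any other segment into s), so the proto-segment is *s.
Verify the candidate proto-form against each daughter:
Fenik: *sirenva > siremva > hiremva  (by nasal place assimilation, debuccalisation)
Rigora: start from *sirenva.
  rule 1 (vowel merger): sirenva → serenva
  rule 2: no change — serenva
  rule 3 (unconditioned shift): serenva → selenva
  rule 4: no change — selenva
  ⇒ Rigora selenva
Only *sirenva yields all of Fenik hiremva, Rigora selenva.

*sirenva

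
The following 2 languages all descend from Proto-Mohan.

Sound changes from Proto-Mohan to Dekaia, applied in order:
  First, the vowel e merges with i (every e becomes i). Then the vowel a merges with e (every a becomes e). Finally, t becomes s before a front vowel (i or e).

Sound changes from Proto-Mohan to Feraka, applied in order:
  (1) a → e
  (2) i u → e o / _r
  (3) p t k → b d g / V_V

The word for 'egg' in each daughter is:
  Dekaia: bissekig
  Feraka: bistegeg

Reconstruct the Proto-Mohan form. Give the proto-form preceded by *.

Position 5: Dekaia has e, Feraka has e. In Dekaia, e can only continue *a, so the proto-segment is *a.
Position 7: Dekaia has i, Feraka has e. Taking the neighbouring segments as reconstructed: Dekaia i could go back to *e or *i; Feraka e could go back to *a or *e — the one source consistent with every daughter is *e.
Position 6: Dekaia has k, Feraka has g. Dekaia preserves k here (none of its changes turn any other segment into k), so the proto-segment is *k.
This points to *bistakeg. Verify forward in each daughter:
Dekaia: start from *bistakeg.
  rule 1 (vowel merger): bistakeg → bistakig
  rule 2 (vowel merger): bistakig → bistekig
  rule 3 (palatalisation): bistekig → bissekig
  ⇒ Dekaia bissekig
Feraka: *bistakeg > bistekeg > bistegeg  (by vowel merger, intervocalic voicing)
Only *bistakeg yields all of Dekaia bissekig, Feraka bistegeg.

*bistakeg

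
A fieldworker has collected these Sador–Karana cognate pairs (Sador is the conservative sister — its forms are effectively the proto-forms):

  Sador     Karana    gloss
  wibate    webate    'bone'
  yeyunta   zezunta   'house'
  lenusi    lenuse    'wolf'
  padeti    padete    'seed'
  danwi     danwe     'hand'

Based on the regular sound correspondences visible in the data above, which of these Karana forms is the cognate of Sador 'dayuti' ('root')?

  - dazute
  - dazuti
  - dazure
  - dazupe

dazute

yeyunta ~ zezunta — Sador y corresponds to Karana z between vowels (before a back vowel).
lenusi ~ lenuse, padeti ~ padete — Sador i corresponds to Karana e word-finally.
Applying these to Sador 'dayuti':
  dayuti → dazuti   (y→z between vowels (before a back vowel))
  dazuti → dazute   (i→e word-finally)
So the Karana cognate is 'dazute'.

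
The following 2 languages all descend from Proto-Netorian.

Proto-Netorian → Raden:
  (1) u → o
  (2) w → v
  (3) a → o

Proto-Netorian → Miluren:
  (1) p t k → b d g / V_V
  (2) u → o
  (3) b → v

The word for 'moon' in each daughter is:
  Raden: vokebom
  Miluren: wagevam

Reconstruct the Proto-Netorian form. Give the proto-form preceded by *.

Position 3: Raden has k, Miluren has g. Raden preserves k here (none of its changes turn any other segment into k), so the proto-segment is *k.
Position 6: Raden has o, Miluren has a. Miluren preserves a here (none of its changes turn any other segment into a), so the proto-segment is *a.
Verify the candidate proto-form against each daughter:
Raden: start from *wakebam.
  rule 1: no change — wakebam
  rule 2 (unconditioned shift): wakebam → vakebam
  rule 3 (vowel merger): vakebam → vokebom
  ⇒ Raden vokebom
Miluren: *wakebam
  wakebam → wagebam   [intervocalic voicing]
  wagebam (rule 2 does not apply)
  wagebam → wagevam   [unconditioned shift]
  giving Miluren wagevam.
*wakebam is the unique common source.

*wakebam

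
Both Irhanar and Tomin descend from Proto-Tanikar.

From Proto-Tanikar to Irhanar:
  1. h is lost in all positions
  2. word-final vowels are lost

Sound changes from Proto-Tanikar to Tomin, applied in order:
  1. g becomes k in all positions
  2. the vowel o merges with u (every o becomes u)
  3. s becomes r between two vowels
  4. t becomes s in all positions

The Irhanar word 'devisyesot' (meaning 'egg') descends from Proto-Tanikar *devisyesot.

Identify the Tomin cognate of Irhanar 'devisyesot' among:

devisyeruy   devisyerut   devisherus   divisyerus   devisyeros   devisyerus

devisyerus

Tomin: *devisyesot > devisyesut > devisyerut > devisyerus  (by vowel merger, rhotacism, unconditioned shift)
Among the options, 'devisyerus' alone shows every Tomin change applied in order.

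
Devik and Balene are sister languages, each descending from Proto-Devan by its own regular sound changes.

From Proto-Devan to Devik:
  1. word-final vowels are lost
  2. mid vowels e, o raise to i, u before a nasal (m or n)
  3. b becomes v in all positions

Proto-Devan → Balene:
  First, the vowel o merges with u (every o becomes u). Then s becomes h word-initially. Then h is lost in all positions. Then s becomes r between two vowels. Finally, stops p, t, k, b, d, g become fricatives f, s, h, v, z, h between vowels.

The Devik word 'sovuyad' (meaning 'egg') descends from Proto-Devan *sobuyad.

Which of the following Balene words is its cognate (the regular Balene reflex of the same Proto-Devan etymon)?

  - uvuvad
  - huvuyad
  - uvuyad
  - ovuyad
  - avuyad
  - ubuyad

uvuyad

Balene: start from *sobuyad.
  rule 1 (vowel merger): sobuyad → subuyad
  rule 2 (debuccalisation): subuyad → hubuyad
  rule 3 (h-loss): hubuyad → ubuyad
  rule 4: no change — ubuyad
  rule 5 (intervocalic lenition): ubuyad → uvuyad
  ⇒ Balene uvuyad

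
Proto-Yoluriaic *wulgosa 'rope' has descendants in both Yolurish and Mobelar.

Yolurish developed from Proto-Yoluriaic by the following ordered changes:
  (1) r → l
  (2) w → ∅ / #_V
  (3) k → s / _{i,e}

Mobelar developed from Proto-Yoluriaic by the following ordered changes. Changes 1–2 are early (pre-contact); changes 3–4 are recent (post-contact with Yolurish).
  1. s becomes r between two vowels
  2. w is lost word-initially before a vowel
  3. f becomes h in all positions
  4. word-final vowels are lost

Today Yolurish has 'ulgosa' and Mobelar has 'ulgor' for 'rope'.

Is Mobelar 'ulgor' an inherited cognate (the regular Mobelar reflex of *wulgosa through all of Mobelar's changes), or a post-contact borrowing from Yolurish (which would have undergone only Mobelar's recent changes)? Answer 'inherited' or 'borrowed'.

inherited

If inherited, *wulgosa would pass through all of Mobelar's changes:
Mobelar: *wulgosa > wulgora > ulgora > ulgor  (by rhotacism, glide loss, apocope)
If borrowed from Yolurish 'ulgosa' after the early changes, it would undergo only the recent ones:
  rule 3 (unconditioned shift): no change (ulgosa)
  rule 4 (apocope): ulgosa → ulgos
  ⇒ as a loan: ulgos
Mobelar 'ulgor' matches the inherited outcome exactly, so it is an inherited cognate, not a loan.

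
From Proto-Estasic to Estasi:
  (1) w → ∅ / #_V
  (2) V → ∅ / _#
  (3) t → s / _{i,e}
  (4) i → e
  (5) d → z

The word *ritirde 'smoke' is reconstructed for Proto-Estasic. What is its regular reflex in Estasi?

reserz

Estasi: *ritirde > ritird > risird > reserd > reserz  (by apocope, palatalisation, vowel merger, unconditioned shift)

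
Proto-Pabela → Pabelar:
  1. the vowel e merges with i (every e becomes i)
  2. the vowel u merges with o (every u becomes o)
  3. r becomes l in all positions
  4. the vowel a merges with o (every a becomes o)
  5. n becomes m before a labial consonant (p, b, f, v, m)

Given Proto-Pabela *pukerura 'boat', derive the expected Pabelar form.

Pabelar: start from *pukerura.
  rule 1 (vowel merger): pukerura → pukirura
  rule 2 (vowel merger): pukirura → pokirora
  rule 3 (unconditioned shift): pokirora → pokilola
  rule 4 (vowel merger): pokilola → pokilolo
  rule 5: no change — pokilolo
  ⇒ Pabelar pokilolo

pokilolo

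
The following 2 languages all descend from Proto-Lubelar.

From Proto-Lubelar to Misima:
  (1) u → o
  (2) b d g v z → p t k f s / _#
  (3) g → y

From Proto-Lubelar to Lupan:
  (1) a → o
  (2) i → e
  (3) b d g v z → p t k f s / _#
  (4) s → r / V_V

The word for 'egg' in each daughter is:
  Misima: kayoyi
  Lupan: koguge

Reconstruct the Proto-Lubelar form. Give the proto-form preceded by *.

*kagugi

Position 5: Misima has y, Lupan has g. Lupan preserves g here (none of its changes turn any other segment into g), so the proto-segment is *g.
Position 6: Misima has i, Lupan has e. Misima preserves i here (none of its changes turn any other segment into i), so the proto-segment is *i.
Continuing position by position gives *kagugi; check it forward:
Misima: *kagugi > kagogi > kayoyi  (by vowel merger, unconditioned shift)
Lupan: *kagugi
  kagugi → kogugi   [vowel merger]
  kogugi → koguge   [vowel merger]
  koguge (rule 3 does not apply)
  koguge (rule 4 does not apply)
  giving Lupan koguge.
*kagugi is the unique common source.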